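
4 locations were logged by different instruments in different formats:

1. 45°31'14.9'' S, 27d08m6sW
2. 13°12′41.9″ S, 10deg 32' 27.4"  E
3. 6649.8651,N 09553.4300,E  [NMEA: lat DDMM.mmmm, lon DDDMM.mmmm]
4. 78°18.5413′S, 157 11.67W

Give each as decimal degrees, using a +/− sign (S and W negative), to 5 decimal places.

1. -45.52081, -27.13500
2. -13.21164, 10.54094
3. 66.83109, 95.89050
4. -78.30902, -157.19450

Point 1:
  Lat: 45° + 31/60 + 14.9/3600 = 45 + 0.516667 + 0.004139 = 45.520806
  hemisphere S, so the sign is −
  Lon: 27° + 8/60 + 6/3600 = 27 + 0.133333 + 0.001667 = 27.135000
  W → negative
Point 2:
  Latitude: 13 + 12/60 + 41.9/3600 = 13.211639
  S → negative
  Lon: 32′ + 27.4″ = 32.45667′; 10 + 32.45667/60 = 10.540944
  E → positive
Point 3:
  Lat: split at 2 digits → 66° and 49.8651′; 66 + 49.8651/60 = 66.831085
  N → positive
  Longitude: degrees = first 3 digits = 95, minutes = 53.43; 95 + 53.43/60 = 95.890500
  E ⇒ keep positive
Point 4:
  φ: 78 + 18.5413/60 = 78.309022
  hemisphere S, so the sign is −
  λ: 157 + 11.67/60 = 157.194500
  hemisphere W, so the sign is −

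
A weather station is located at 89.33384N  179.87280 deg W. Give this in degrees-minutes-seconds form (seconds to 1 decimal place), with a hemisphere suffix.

89°20′1.8″ N, 179°52′22.1″ W

Lat: whole degrees 89; 20.03040′ → 20′ and 1.824″
Longitude: whole degrees 179; 52.36800′ → 52′ and 22.080″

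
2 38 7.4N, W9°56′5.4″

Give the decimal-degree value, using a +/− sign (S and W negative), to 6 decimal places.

2.635389, -9.934833

Latitude: 2 + 38/60 + 7.4/3600 = 2.6353889
N ⇒ keep positive
λ: 9° + 56/60 + 5.4/3600 = 9 + 0.933333 + 0.001500 = 9.9348333
W → negative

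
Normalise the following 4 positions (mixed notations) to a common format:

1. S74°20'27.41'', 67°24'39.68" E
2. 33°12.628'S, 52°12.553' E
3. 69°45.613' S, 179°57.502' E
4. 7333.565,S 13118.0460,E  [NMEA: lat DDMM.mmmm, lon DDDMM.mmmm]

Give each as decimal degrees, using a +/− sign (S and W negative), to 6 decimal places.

Point 1:
  φ: 74 + 20/60 + 27.41/3600 = 74.3409472
  hemisphere S, so the sign is −
  Lon: 67 + 24/60 + 39.68/3600 = 67.4110222
  E → positive
Point 2:
  Latitude: 33 + 12.628/60 = 33.2104667
  S ⇒ negate
  Lon: 12.553′ = 0.209217°; total 52.2092167
  E ⇒ keep positive
Point 3:
  Lat: 69 + 45.613/60 = 69.7602167
  hemisphere S, so the sign is −
  λ: 179 + 57.502/60 = 179.9583667
  E ⇒ keep positive
Point 4:
  Lat: split at 2 digits → 73° and 33.565′; 73 + 33.565/60 = 73.5594167
  S → negative
  λ: split at 3 digits → 131° and 18.046′; 131 + 18.046/60 = 131.3007667
  E → positive

1. -74.340947, 67.411022
2. -33.210467, 52.209217
3. -69.760217, 179.958367
4. -73.559417, 131.300767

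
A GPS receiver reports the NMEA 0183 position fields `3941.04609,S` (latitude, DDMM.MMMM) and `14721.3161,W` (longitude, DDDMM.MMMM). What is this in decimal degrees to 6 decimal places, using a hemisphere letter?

Lat: split at 2 digits → 39° and 41.04609′; 39 + 41.04609/60 = 39.6841015
λ: split at 3 digits → 147° and 21.3161′; 147 + 21.3161/60 = 147.3552683

39.684102° S, 147.355268° W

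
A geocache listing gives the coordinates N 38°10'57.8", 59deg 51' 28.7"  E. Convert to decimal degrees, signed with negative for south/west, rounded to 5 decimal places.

38.18272, 59.85797

Latitude: 38 + 10/60 + 57.8/3600 = 38.182722
N ⇒ keep positive
Longitude: 59 + 51/60 + 28.7/3600 = 59.857972
E ⇒ keep positive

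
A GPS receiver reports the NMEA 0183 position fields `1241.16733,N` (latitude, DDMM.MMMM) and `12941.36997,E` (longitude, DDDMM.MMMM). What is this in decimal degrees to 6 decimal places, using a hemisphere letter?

12.686122° N, 129.689500° E

Latitude: degrees = first 2 digits = 12, minutes = 41.16733; 12 + 41.16733/60 = 12.6861222
λ: split at 3 digits → 129° and 41.36997′; 129 + 41.36997/60 = 129.6894995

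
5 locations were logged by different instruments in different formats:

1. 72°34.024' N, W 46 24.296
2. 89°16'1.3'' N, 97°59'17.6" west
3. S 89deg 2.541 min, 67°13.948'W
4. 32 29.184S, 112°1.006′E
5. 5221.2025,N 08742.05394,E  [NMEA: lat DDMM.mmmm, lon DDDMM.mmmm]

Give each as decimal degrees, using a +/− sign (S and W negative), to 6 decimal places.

Point 1:
  Latitude: 72 + 34.024/60 = 72.5670667
  N ⇒ keep positive
  λ: 24.296′ = 0.404933°; total 46.4049333
  W ⇒ negate
Point 2:
  Latitude: 89 + 16/60 + 1.3/3600 = 89.2670278
  N ⇒ keep positive
  λ: 97° + 59/60 + 17.6/3600 = 97 + 0.983333 + 0.004889 = 97.9882222
  W → negative
Point 3:
  Latitude: 2.541′ = 0.042350°; total 89.0423500
  S ⇒ negate
  Longitude: 13.948′ = 0.232467°; total 67.2324667
  W ⇒ negate
Point 4:
  φ: 29.184′ = 0.486400°; total 32.4864000
  S → negative
  Longitude: 1.006′ = 0.016767°; total 112.0167667
  E → positive
Point 5:
  Lat: degrees = first 2 digits = 52, minutes = 21.2025; 52 + 21.2025/60 = 52.3533750
  N → positive
  Lon: degrees = first 3 digits = 87, minutes = 42.05394; 87 + 42.05394/60 = 87.7008990
  E → positive

1. 72.567067, -46.404933
2. 89.267028, -97.988222
3. -89.042350, -67.232467
4. -32.486400, 112.016767
5. 52.353375, 87.700899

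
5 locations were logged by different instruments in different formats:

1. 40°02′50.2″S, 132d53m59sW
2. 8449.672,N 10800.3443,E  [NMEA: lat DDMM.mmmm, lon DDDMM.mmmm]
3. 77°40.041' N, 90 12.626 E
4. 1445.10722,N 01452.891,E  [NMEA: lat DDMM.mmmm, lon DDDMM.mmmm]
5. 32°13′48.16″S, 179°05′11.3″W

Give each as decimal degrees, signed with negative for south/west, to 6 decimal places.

Point 1:
  Latitude: 40 + 2/60 + 50.2/3600 = 40.0472778
  S ⇒ negate
  Lon: 132° + 53/60 + 59/3600 = 132 + 0.883333 + 0.016389 = 132.8997222
  hemisphere W, so the sign is −
Point 2:
  φ: degrees = first 2 digits = 84, minutes = 49.672; 84 + 49.672/60 = 84.8278667
  N ⇒ keep positive
  Lon: split at 3 digits → 108° and 0.3443′; 108 + 0.3443/60 = 108.0057383
  E → positive
Point 3:
  Latitude: 40.041′ = 0.667350°; total 77.6673500
  N → positive
  Lon: 12.626′ = 0.210433°; total 90.2104333
  E → positive
Point 4:
  Latitude: split at 2 digits → 14° and 45.10722′; 14 + 45.10722/60 = 14.7517870
  N → positive
  λ: degrees = first 3 digits = 14, minutes = 52.891; 14 + 52.891/60 = 14.8815167
  E ⇒ keep positive
Point 5:
  φ: 32° + 13/60 + 48.16/3600 = 32 + 0.216667 + 0.013378 = 32.2300444
  S → negative
  λ: 5′ + 11.3″ = 5.18833′; 179 + 5.18833/60 = 179.0864722
  hemisphere W, so the sign is −

1. -40.047278, -132.899722
2. 84.827867, 108.005738
3. 77.667350, 90.210433
4. 14.751787, 14.881517
5. -32.230044, -179.086472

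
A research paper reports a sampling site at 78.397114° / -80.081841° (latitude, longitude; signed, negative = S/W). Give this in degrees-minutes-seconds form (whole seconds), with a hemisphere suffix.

78°23′50″ N, 80°04′55″ W

φ: whole degrees 78; 23.82684′ → 23′ and 49.61″
Longitude is negative → W; |value| = 80.081841
Lon: 0.081841 × 60 = 4.91046′ → 4′, remainder × 60 = 54.63″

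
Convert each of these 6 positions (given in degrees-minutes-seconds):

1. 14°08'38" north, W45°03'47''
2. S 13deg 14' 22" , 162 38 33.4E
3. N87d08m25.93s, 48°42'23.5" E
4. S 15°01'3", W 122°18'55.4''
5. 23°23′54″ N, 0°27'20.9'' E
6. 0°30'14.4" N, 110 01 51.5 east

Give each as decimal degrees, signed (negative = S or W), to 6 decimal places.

Point 1:
  Latitude: 14 + 8/60 + 38/3600 = 14.1438889
  N → positive
  Longitude: 3′ + 47″ = 3.78333′; 45 + 3.78333/60 = 45.0630556
  hemisphere W, so the sign is −
Point 2:
  Latitude: 13° + 14/60 + 22/3600 = 13 + 0.233333 + 0.006111 = 13.2394444
  S ⇒ negate
  λ: 162 + 38/60 + 33.4/3600 = 162.6426111
  E ⇒ keep positive
Point 3:
  Latitude: 87° + 8/60 + 25.93/3600 = 87 + 0.133333 + 0.007203 = 87.1405361
  N → positive
  Lon: 48 + 42/60 + 23.5/3600 = 48.7065278
  E → positive
Point 4:
  Latitude: 15° + 1/60 + 3/3600 = 15 + 0.016667 + 0.000833 = 15.0175000
  S → negative
  Lon: 122° + 18/60 + 55.4/3600 = 122 + 0.300000 + 0.015389 = 122.3153889
  W ⇒ negate
Point 5:
  φ: 23 + 23/60 + 54/3600 = 23.3983333
  N ⇒ keep positive
  Lon: 0 + 27/60 + 20.9/3600 = 0.4558056
  E ⇒ keep positive
Point 6:
  Latitude: 0° + 30/60 + 14.4/3600 = 0 + 0.500000 + 0.004000 = 0.5040000
  N → positive
  Lon: 1′ + 51.5″ = 1.85833′; 110 + 1.85833/60 = 110.0309722
  E ⇒ keep positive

1. 14.143889, -45.063056
2. -13.239444, 162.642611
3. 87.140536, 48.706528
4. -15.017500, -122.315389
5. 23.398333, 0.455806
6. 0.504000, 110.030972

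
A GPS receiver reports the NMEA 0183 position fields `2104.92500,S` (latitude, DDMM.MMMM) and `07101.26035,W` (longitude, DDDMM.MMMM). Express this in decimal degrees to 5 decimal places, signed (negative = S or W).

-21.08208, -71.02101

Lat: degrees = first 2 digits = 21, minutes = 4.925; 21 + 4.925/60 = 21.082083
hemisphere S, so the sign is −
λ: degrees = first 3 digits = 71, minutes = 1.26035; 71 + 1.26035/60 = 71.021006
hemisphere W, so the sign is −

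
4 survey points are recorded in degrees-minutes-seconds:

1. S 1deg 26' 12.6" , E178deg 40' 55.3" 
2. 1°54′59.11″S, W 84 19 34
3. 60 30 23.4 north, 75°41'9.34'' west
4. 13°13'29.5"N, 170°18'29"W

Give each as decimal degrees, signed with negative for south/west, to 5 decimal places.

1. -1.43683, 178.68203
2. -1.91642, -84.32611
3. 60.50650, -75.68593
4. 13.22486, -170.30806

Point 1:
  Latitude: 1° + 26/60 + 12.6/3600 = 1 + 0.433333 + 0.003500 = 1.436833
  S → negative
  Longitude: 178 + 40/60 + 55.3/3600 = 178.682028
  E → positive
Point 2:
  φ: 54′ + 59.11″ = 54.98517′; 1 + 54.98517/60 = 1.916419
  hemisphere S, so the sign is −
  λ: 84° + 19/60 + 34/3600 = 84 + 0.316667 + 0.009444 = 84.326111
  W ⇒ negate
Point 3:
  Lat: 60° + 30/60 + 23.4/3600 = 60 + 0.500000 + 0.006500 = 60.506500
  N → positive
  Longitude: 41′ + 9.34″ = 41.15567′; 75 + 41.15567/60 = 75.685928
  W ⇒ negate
Point 4:
  Lat: 13′ + 29.5″ = 13.49167′; 13 + 13.49167/60 = 13.224861
  N ⇒ keep positive
  λ: 18′ + 29″ = 18.48333′; 170 + 18.48333/60 = 170.308056
  W → negative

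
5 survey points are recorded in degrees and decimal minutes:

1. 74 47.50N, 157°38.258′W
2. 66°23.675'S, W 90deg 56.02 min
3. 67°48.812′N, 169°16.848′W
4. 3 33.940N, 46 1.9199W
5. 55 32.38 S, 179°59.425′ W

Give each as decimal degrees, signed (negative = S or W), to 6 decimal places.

1. 74.791667, -157.637633
2. -66.394583, -90.933667
3. 67.813533, -169.280800
4. 3.565667, -46.031998
5. -55.539667, -179.990417

Point 1:
  Latitude: 74 + 47.5/60 = 74.7916667
  N → positive
  λ: 38.258′ = 0.637633°; total 157.6376333
  W ⇒ negate
Point 2:
  Latitude: 23.675′ = 0.394583°; total 66.3945833
  S → negative
  Lon: 90 + 56.02/60 = 90.9336667
  W → negative
Point 3:
  Lat: 48.812′ = 0.813533°; total 67.8135333
  N ⇒ keep positive
  Longitude: 169 + 16.848/60 = 169.2808000
  W ⇒ negate
Point 4:
  φ: 3 + 33.94/60 = 3.5656667
  N → positive
  λ: 1.9199′ = 0.031998°; total 46.0319983
  W ⇒ negate
Point 5:
  Latitude: 32.38′ = 0.539667°; total 55.5396667
  S → negative
  λ: 59.425′ = 0.990417°; total 179.9904167
  W ⇒ negate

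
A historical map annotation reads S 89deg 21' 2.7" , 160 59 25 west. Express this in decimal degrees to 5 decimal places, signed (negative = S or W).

-89.35075, -160.99028

Lat: 89 + 21/60 + 2.7/3600 = 89.350750
S ⇒ negate
Lon: 59′ + 25″ = 59.41667′; 160 + 59.41667/60 = 160.990278
W → negative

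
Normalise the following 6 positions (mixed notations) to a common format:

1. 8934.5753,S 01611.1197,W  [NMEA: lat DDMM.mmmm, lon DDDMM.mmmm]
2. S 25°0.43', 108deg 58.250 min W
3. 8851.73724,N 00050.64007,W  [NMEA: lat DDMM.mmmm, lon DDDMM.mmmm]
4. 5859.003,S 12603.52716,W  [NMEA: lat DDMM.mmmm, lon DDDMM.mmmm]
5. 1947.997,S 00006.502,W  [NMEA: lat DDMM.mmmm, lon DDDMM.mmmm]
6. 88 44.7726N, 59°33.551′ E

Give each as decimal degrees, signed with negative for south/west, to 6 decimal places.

1. -89.576255, -16.185328
2. -25.007167, -108.970833
3. 88.862287, -0.844001
4. -58.983383, -126.058786
5. -19.799950, -0.108367
6. 88.746210, 59.559183

Point 1:
  Lat: split at 2 digits → 89° and 34.5753′; 89 + 34.5753/60 = 89.5762550
  hemisphere S, so the sign is −
  λ: degrees = first 3 digits = 16, minutes = 11.1197; 16 + 11.1197/60 = 16.1853283
  W → negative
Point 2:
  Latitude: 0.43′ = 0.007167°; total 25.0071667
  S ⇒ negate
  Lon: 108 + 58.25/60 = 108.9708333
  hemisphere W, so the sign is −
Point 3:
  φ: degrees = first 2 digits = 88, minutes = 51.73724; 88 + 51.73724/60 = 88.8622873
  N → positive
  λ: degrees = first 3 digits = 0, minutes = 50.64007; 0 + 50.64007/60 = 0.8440012
  hemisphere W, so the sign is −
Point 4:
  Latitude: degrees = first 2 digits = 58, minutes = 59.003; 58 + 59.003/60 = 58.9833833
  S ⇒ negate
  λ: degrees = first 3 digits = 126, minutes = 3.52716; 126 + 3.52716/60 = 126.0587860
  W → negative
Point 5:
  Latitude: degrees = first 2 digits = 19, minutes = 47.997; 19 + 47.997/60 = 19.7999500
  S ⇒ negate
  Longitude: degrees = first 3 digits = 0, minutes = 6.502; 0 + 6.502/60 = 0.1083667
  W ⇒ negate
Point 6:
  Lat: 44.7726′ = 0.746210°; total 88.7462100
  N → positive
  Longitude: 33.551′ = 0.559183°; total 59.5591833
  E → positive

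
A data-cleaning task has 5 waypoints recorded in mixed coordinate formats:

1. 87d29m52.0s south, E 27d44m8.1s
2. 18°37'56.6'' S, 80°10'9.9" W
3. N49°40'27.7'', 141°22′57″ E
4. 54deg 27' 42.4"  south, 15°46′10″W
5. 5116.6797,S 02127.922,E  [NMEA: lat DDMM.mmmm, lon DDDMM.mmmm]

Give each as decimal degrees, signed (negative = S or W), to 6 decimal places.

Point 1:
  Latitude: 87 + 29/60 + 52/3600 = 87.4977778
  S ⇒ negate
  λ: 27° + 44/60 + 8.1/3600 = 27 + 0.733333 + 0.002250 = 27.7355833
  E ⇒ keep positive
Point 2:
  Latitude: 18 + 37/60 + 56.6/3600 = 18.6323889
  S ⇒ negate
  Lon: 80° + 10/60 + 9.9/3600 = 80 + 0.166667 + 0.002750 = 80.1694167
  W ⇒ negate
Point 3:
  φ: 40′ + 27.7″ = 40.46167′; 49 + 40.46167/60 = 49.6743611
  N → positive
  Longitude: 22′ + 57″ = 22.95000′; 141 + 22.95000/60 = 141.3825000
  E ⇒ keep positive
Point 4:
  φ: 27′ + 42.4″ = 27.70667′; 54 + 27.70667/60 = 54.4617778
  hemisphere S, so the sign is −
  Longitude: 15° + 46/60 + 10/3600 = 15 + 0.766667 + 0.002778 = 15.7694444
  W ⇒ negate
Point 5:
  Latitude: degrees = first 2 digits = 51, minutes = 16.6797; 51 + 16.6797/60 = 51.2779950
  S ⇒ negate
  Lon: degrees = first 3 digits = 21, minutes = 27.922; 21 + 27.922/60 = 21.4653667
  E → positive

1. -87.497778, 27.735583
2. -18.632389, -80.169417
3. 49.674361, 141.382500
4. -54.461778, -15.769444
5. -51.277995, 21.465367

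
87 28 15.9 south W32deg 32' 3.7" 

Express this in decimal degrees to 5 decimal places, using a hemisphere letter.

Lat: 87 + 28/60 + 15.9/3600 = 87.471083
λ: 32° + 32/60 + 3.7/3600 = 32 + 0.533333 + 0.001028 = 32.534361

87.47108° S, 32.53436° W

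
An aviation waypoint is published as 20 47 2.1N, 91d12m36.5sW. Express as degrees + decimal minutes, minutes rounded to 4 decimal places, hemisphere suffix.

Latitude: seconds/60 = 0.03500; minutes = 47 + 0.03500 = 47.035000
λ: 12 + 36.5/60 = 12.608333′

20° 47.0350′ N, 91° 12.6083′ W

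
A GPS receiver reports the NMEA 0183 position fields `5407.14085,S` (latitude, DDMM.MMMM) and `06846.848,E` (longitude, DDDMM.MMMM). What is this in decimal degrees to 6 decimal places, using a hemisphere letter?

Latitude: degrees = first 2 digits = 54, minutes = 7.14085; 54 + 7.14085/60 = 54.1190142
λ: split at 3 digits → 068° and 46.848′; 68 + 46.848/60 = 68.7808000

54.119014° S, 68.780800° E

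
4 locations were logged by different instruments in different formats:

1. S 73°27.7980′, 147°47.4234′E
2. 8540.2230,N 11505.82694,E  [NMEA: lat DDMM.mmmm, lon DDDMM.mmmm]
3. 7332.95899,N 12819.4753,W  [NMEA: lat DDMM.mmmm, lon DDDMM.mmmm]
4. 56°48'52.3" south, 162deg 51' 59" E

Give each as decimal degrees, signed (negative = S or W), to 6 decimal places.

Point 1:
  Lat: 73 + 27.798/60 = 73.4633000
  hemisphere S, so the sign is −
  λ: 47.4234′ = 0.790390°; total 147.7903900
  E → positive
Point 2:
  Lat: degrees = first 2 digits = 85, minutes = 40.223; 85 + 40.223/60 = 85.6703833
  N ⇒ keep positive
  Longitude: split at 3 digits → 115° and 5.82694′; 115 + 5.82694/60 = 115.0971157
  E ⇒ keep positive
Point 3:
  Lat: degrees = first 2 digits = 73, minutes = 32.95899; 73 + 32.95899/60 = 73.5493165
  N → positive
  λ: split at 3 digits → 128° and 19.4753′; 128 + 19.4753/60 = 128.3245883
  W ⇒ negate
Point 4:
  Lat: 48′ + 52.3″ = 48.87167′; 56 + 48.87167/60 = 56.8145278
  S ⇒ negate
  Lon: 162 + 51/60 + 59/3600 = 162.8663889
  E → positive

1. -73.463300, 147.790390
2. 85.670383, 115.097116
3. 73.549317, -128.324588
4. -56.814528, 162.866389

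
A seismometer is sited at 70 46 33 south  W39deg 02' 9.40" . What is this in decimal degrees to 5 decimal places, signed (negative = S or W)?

-70.77583, -39.03594

φ: 70° + 46/60 + 33/3600 = 70 + 0.766667 + 0.009167 = 70.775833
hemisphere S, so the sign is −
Lon: 39 + 2/60 + 9.4/3600 = 39.035944
hemisphere W, so the sign is −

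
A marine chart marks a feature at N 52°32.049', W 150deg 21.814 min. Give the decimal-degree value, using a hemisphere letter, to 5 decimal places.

52.53415° N, 150.36357° W

φ: 52 + 32.049/60 = 52.534150
Longitude: 21.814′ = 0.363567°; total 150.363567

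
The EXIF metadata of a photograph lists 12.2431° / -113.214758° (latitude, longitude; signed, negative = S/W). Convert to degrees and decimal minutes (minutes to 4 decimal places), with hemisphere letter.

12° 14.5860′ N, 113° 12.8855′ W

Lat: 12° + 0.243100 × 60 = 12° 14.586000′
Longitude is negative → W; |value| = 113.214758
Longitude: minutes = (113.214758 − 113) × 60 = 12.885480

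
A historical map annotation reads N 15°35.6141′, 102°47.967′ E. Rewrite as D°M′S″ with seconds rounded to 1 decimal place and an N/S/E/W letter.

Lat: fractional minutes 0.61410 × 60 = 36.846″
Lon: 47.96700′ → 47′ and 0.96700 × 60 = 58.020″

15°35′36.8″ N, 102°47′58.0″ E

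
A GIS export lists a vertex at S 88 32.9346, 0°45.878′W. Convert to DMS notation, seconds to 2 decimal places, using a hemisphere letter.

Lat: 32.93460′ → 32′ and 0.93460 × 60 = 56.0760″
Longitude: fractional minutes 0.87800 × 60 = 52.6800″

88°32′56.08″ S, 0°45′52.68″ W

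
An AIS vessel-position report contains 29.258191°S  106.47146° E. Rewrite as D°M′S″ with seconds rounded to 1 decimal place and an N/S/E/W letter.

29°15′29.5″ S, 106°28′17.3″ E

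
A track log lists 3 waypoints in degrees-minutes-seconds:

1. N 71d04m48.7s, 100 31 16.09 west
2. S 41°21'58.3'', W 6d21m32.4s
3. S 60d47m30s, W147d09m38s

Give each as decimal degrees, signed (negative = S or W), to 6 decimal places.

1. 71.080194, -100.521136
2. -41.366194, -6.359000
3. -60.791667, -147.160556

Point 1:
  Latitude: 71° + 4/60 + 48.7/3600 = 71 + 0.066667 + 0.013528 = 71.0801944
  N → positive
  λ: 31′ + 16.09″ = 31.26817′; 100 + 31.26817/60 = 100.5211361
  W ⇒ negate
Point 2:
  Latitude: 41° + 21/60 + 58.3/3600 = 41 + 0.350000 + 0.016194 = 41.3661944
  S → negative
  Longitude: 6 + 21/60 + 32.4/3600 = 6.3590000
  hemisphere W, so the sign is −
Point 3:
  φ: 60 + 47/60 + 30/3600 = 60.7916667
  S ⇒ negate
  λ: 9′ + 38″ = 9.63333′; 147 + 9.63333/60 = 147.1605556
  hemisphere W, so the sign is −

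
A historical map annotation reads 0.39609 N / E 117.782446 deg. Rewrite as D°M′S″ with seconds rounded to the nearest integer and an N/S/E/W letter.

φ: 0.396090° → 23.76540′; 0.76540 × 60 = 45.92″
λ: 0.782446 × 60 = 46.94676′ → 46′, remainder × 60 = 56.81″

0°23′46″ N, 117°46′57″ E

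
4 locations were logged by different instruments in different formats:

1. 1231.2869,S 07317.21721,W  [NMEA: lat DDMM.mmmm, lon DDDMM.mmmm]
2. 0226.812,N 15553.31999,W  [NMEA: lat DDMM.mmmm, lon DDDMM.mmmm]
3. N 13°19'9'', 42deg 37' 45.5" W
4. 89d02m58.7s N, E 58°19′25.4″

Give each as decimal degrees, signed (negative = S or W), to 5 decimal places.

1. -12.52145, -73.28695
2. 2.44687, -155.88867
3. 13.31917, -42.62931
4. 89.04964, 58.32372

Point 1:
  Lat: degrees = first 2 digits = 12, minutes = 31.2869; 12 + 31.2869/60 = 12.521448
  hemisphere S, so the sign is −
  Lon: degrees = first 3 digits = 73, minutes = 17.21721; 73 + 17.21721/60 = 73.286954
  W ⇒ negate
Point 2:
  Lat: split at 2 digits → 02° and 26.812′; 2 + 26.812/60 = 2.446867
  N ⇒ keep positive
  λ: degrees = first 3 digits = 155, minutes = 53.31999; 155 + 53.31999/60 = 155.888667
  W ⇒ negate
Point 3:
  φ: 13° + 19/60 + 9/3600 = 13 + 0.316667 + 0.002500 = 13.319167
  N → positive
  Lon: 42° + 37/60 + 45.5/3600 = 42 + 0.616667 + 0.012639 = 42.629306
  hemisphere W, so the sign is −
Point 4:
  Lat: 89 + 2/60 + 58.7/3600 = 89.049639
  N → positive
  Lon: 19′ + 25.4″ = 19.42333′; 58 + 19.42333/60 = 58.323722
  E ⇒ keep positive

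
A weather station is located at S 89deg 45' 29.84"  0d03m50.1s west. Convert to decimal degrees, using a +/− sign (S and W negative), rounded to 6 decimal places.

-89.758289, -0.063917

Lat: 89 + 45/60 + 29.84/3600 = 89.7582889
S ⇒ negate
Lon: 3′ + 50.1″ = 3.83500′; 0 + 3.83500/60 = 0.0639167
W → negative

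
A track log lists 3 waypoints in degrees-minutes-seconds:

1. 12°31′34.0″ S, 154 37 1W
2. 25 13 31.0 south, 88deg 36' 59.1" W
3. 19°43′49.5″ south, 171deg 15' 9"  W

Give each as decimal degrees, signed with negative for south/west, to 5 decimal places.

Point 1:
  φ: 31′ + 34″ = 31.56667′; 12 + 31.56667/60 = 12.526111
  S → negative
  Longitude: 154° + 37/60 + 1/3600 = 154 + 0.616667 + 0.000278 = 154.616944
  hemisphere W, so the sign is −
Point 2:
  φ: 25 + 13/60 + 31/3600 = 25.225278
  hemisphere S, so the sign is −
  Lon: 88° + 36/60 + 59.1/3600 = 88 + 0.600000 + 0.016417 = 88.616417
  hemisphere W, so the sign is −
Point 3:
  Lat: 43′ + 49.5″ = 43.82500′; 19 + 43.82500/60 = 19.730417
  S ⇒ negate
  λ: 15′ + 9″ = 15.15000′; 171 + 15.15000/60 = 171.252500
  hemisphere W, so the sign is −

1. -12.52611, -154.61694
2. -25.22528, -88.61642
3. -19.73042, -171.25250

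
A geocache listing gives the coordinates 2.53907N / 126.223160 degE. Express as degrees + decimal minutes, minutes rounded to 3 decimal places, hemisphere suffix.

φ: minutes = (2.539070 − 2) × 60 = 32.34420
Lon: 126° + 0.223160 × 60 = 126° 13.38960′

2° 32.344′ N, 126° 13.390′ E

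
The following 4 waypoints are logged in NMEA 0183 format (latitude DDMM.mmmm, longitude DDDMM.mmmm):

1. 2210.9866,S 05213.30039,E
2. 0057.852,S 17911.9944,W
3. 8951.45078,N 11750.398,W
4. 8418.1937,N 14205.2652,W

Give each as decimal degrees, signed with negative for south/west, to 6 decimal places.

Point 1:
  φ: split at 2 digits → 22° and 10.9866′; 22 + 10.9866/60 = 22.1831100
  S → negative
  Longitude: degrees = first 3 digits = 52, minutes = 13.30039; 52 + 13.30039/60 = 52.2216732
  E ⇒ keep positive
Point 2:
  φ: degrees = first 2 digits = 0, minutes = 57.852; 0 + 57.852/60 = 0.9642000
  S → negative
  Longitude: degrees = first 3 digits = 179, minutes = 11.9944; 179 + 11.9944/60 = 179.1999067
  W ⇒ negate
Point 3:
  Lat: split at 2 digits → 89° and 51.45078′; 89 + 51.45078/60 = 89.8575130
  N ⇒ keep positive
  Longitude: degrees = first 3 digits = 117, minutes = 50.398; 117 + 50.398/60 = 117.8399667
  W ⇒ negate
Point 4:
  Lat: split at 2 digits → 84° and 18.1937′; 84 + 18.1937/60 = 84.3032283
  N → positive
  Lon: degrees = first 3 digits = 142, minutes = 5.2652; 142 + 5.2652/60 = 142.0877533
  W → negative

1. -22.183110, 52.221673
2. -0.964200, -179.199907
3. 89.857513, -117.839967
4. 84.303228, -142.087753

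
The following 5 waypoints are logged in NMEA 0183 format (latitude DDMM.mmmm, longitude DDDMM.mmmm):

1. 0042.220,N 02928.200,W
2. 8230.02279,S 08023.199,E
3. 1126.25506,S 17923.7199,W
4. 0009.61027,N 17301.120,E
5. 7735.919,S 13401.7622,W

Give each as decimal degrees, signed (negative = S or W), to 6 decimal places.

1. 0.703667, -29.470000
2. -82.500380, 80.386650
3. -11.437584, -179.395332
4. 0.160171, 173.018667
5. -77.598650, -134.029370

Point 1:
  Latitude: degrees = first 2 digits = 0, minutes = 42.22; 0 + 42.22/60 = 0.7036667
  N ⇒ keep positive
  Lon: split at 3 digits → 029° and 28.2′; 29 + 28.2/60 = 29.4700000
  W → negative
Point 2:
  φ: split at 2 digits → 82° and 30.02279′; 82 + 30.02279/60 = 82.5003798
  S ⇒ negate
  λ: split at 3 digits → 080° and 23.199′; 80 + 23.199/60 = 80.3866500
  E → positive
Point 3:
  Lat: split at 2 digits → 11° and 26.25506′; 11 + 26.25506/60 = 11.4375843
  hemisphere S, so the sign is −
  Longitude: degrees = first 3 digits = 179, minutes = 23.7199; 179 + 23.7199/60 = 179.3953317
  W → negative
Point 4:
  φ: degrees = first 2 digits = 0, minutes = 9.61027; 0 + 9.61027/60 = 0.1601712
  N ⇒ keep positive
  λ: degrees = first 3 digits = 173, minutes = 1.12; 173 + 1.12/60 = 173.0186667
  E ⇒ keep positive
Point 5:
  Lat: split at 2 digits → 77° and 35.919′; 77 + 35.919/60 = 77.5986500
  S → negative
  Lon: degrees = first 3 digits = 134, minutes = 1.7622; 134 + 1.7622/60 = 134.0293700
  W → negative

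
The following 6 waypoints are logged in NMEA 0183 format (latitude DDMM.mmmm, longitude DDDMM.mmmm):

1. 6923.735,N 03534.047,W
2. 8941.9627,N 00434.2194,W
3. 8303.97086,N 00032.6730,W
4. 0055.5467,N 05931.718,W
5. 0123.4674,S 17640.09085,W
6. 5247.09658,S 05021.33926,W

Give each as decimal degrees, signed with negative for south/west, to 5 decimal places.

1. 69.39558, -35.56745
2. 89.69938, -4.57032
3. 83.06618, -0.54455
4. 0.92578, -59.52863
5. -1.39112, -176.66818
6. -52.78494, -50.35565

Point 1:
  φ: split at 2 digits → 69° and 23.735′; 69 + 23.735/60 = 69.395583
  N → positive
  Longitude: degrees = first 3 digits = 35, minutes = 34.047; 35 + 34.047/60 = 35.567450
  W → negative
Point 2:
  Latitude: degrees = first 2 digits = 89, minutes = 41.9627; 89 + 41.9627/60 = 89.699378
  N → positive
  Longitude: split at 3 digits → 004° and 34.2194′; 4 + 34.2194/60 = 4.570323
  hemisphere W, so the sign is −
Point 3:
  Latitude: degrees = first 2 digits = 83, minutes = 3.97086; 83 + 3.97086/60 = 83.066181
  N → positive
  Lon: degrees = first 3 digits = 0, minutes = 32.673; 0 + 32.673/60 = 0.544550
  hemisphere W, so the sign is −
Point 4:
  Lat: split at 2 digits → 00° and 55.5467′; 0 + 55.5467/60 = 0.925778
  N → positive
  Lon: degrees = first 3 digits = 59, minutes = 31.718; 59 + 31.718/60 = 59.528633
  W ⇒ negate
Point 5:
  Latitude: degrees = first 2 digits = 1, minutes = 23.4674; 1 + 23.4674/60 = 1.391123
  S → negative
  Lon: split at 3 digits → 176° and 40.09085′; 176 + 40.09085/60 = 176.668181
  W ⇒ negate
Point 6:
  Lat: split at 2 digits → 52° and 47.09658′; 52 + 47.09658/60 = 52.784943
  S ⇒ negate
  Lon: degrees = first 3 digits = 50, minutes = 21.33926; 50 + 21.33926/60 = 50.355654
  W ⇒ negate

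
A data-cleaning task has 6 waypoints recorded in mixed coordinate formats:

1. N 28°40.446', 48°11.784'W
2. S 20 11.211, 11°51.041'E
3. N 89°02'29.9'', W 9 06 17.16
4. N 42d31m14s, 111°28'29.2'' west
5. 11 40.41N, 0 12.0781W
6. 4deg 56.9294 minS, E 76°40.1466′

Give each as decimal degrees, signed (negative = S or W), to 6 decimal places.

1. 28.674100, -48.196400
2. -20.186850, 11.850683
3. 89.041639, -9.104767
4. 42.520556, -111.474778
5. 11.673500, -0.201302
6. -4.948823, 76.669110

Point 1:
  Latitude: 28 + 40.446/60 = 28.6741000
  N → positive
  Longitude: 48 + 11.784/60 = 48.1964000
  W ⇒ negate
Point 2:
  Latitude: 20 + 11.211/60 = 20.1868500
  S → negative
  Lon: 51.041′ = 0.850683°; total 11.8506833
  E ⇒ keep positive
Point 3:
  φ: 89 + 2/60 + 29.9/3600 = 89.0416389
  N → positive
  Lon: 9° + 6/60 + 17.16/3600 = 9 + 0.100000 + 0.004767 = 9.1047667
  W ⇒ negate
Point 4:
  Latitude: 42 + 31/60 + 14/3600 = 42.5205556
  N → positive
  Lon: 111° + 28/60 + 29.2/3600 = 111 + 0.466667 + 0.008111 = 111.4747778
  W ⇒ negate
Point 5:
  Latitude: 11 + 40.41/60 = 11.6735000
  N ⇒ keep positive
  λ: 0 + 12.0781/60 = 0.2013017
  hemisphere W, so the sign is −
Point 6:
  Lat: 56.9294′ = 0.948823°; total 4.9488233
  S → negative
  λ: 40.1466′ = 0.669110°; total 76.6691100
  E ⇒ keep positive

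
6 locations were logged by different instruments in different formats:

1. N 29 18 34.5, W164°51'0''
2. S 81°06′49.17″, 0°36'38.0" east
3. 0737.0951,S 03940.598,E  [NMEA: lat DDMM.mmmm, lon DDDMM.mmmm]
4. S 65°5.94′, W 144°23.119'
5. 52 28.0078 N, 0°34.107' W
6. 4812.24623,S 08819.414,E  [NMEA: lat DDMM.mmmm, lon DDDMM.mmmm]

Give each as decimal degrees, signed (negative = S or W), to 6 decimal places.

1. 29.309583, -164.850000
2. -81.113658, 0.610556
3. -7.618252, 39.676633
4. -65.099000, -144.385317
5. 52.466797, -0.568450
6. -48.204104, 88.323567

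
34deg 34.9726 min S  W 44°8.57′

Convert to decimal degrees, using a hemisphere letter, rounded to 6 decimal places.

34.582877° S, 44.142833° W

Latitude: 34 + 34.9726/60 = 34.5828767
Lon: 8.57′ = 0.142833°; total 44.1428333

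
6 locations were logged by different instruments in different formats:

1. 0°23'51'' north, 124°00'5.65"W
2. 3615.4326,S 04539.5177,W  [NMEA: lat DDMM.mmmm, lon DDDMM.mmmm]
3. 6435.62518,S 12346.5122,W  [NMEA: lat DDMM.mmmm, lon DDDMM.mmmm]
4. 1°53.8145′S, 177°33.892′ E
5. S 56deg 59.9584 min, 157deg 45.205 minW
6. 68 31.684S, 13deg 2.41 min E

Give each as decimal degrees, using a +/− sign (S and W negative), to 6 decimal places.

Point 1:
  Latitude: 0° + 23/60 + 51/3600 = 0 + 0.383333 + 0.014167 = 0.3975000
  N ⇒ keep positive
  Longitude: 0′ + 5.65″ = 0.09417′; 124 + 0.09417/60 = 124.0015694
  hemisphere W, so the sign is −
Point 2:
  φ: split at 2 digits → 36° and 15.4326′; 36 + 15.4326/60 = 36.2572100
  S ⇒ negate
  Longitude: degrees = first 3 digits = 45, minutes = 39.5177; 45 + 39.5177/60 = 45.6586283
  W ⇒ negate
Point 3:
  Latitude: degrees = first 2 digits = 64, minutes = 35.62518; 64 + 35.62518/60 = 64.5937530
  S ⇒ negate
  Longitude: degrees = first 3 digits = 123, minutes = 46.5122; 123 + 46.5122/60 = 123.7752033
  hemisphere W, so the sign is −
Point 4:
  φ: 53.8145′ = 0.896908°; total 1.8969083
  S → negative
  Longitude: 177 + 33.892/60 = 177.5648667
  E → positive
Point 5:
  Latitude: 56 + 59.9584/60 = 56.9993067
  hemisphere S, so the sign is −
  λ: 157 + 45.205/60 = 157.7534167
  W ⇒ negate
Point 6:
  Latitude: 68 + 31.684/60 = 68.5280667
  S → negative
  Lon: 13 + 2.41/60 = 13.0401667
  E → positive

1. 0.397500, -124.001569
2. -36.257210, -45.658628
3. -64.593753, -123.775203
4. -1.896908, 177.564867
5. -56.999307, -157.753417
6. -68.528067, 13.040167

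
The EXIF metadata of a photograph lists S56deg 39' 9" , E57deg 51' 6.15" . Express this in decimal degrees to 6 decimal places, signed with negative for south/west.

φ: 56 + 39/60 + 9/3600 = 56.6525000
S ⇒ negate
λ: 57 + 51/60 + 6.15/3600 = 57.8517083
E → positive

-56.652500, 57.851708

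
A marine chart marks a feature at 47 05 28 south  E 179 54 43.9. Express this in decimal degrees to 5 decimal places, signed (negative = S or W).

-47.09111, 179.91219

Latitude: 47° + 5/60 + 28/3600 = 47 + 0.083333 + 0.007778 = 47.091111
hemisphere S, so the sign is −
Lon: 179° + 54/60 + 43.9/3600 = 179 + 0.900000 + 0.012194 = 179.912194
E → positive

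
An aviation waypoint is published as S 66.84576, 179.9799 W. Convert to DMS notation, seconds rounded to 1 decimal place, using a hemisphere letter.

66°50′44.7″ S, 179°58′47.6″ W

Lat: 0.845760° → 50.74560′; 0.74560 × 60 = 44.736″
λ: 0.979900° → 58.79400′; 0.79400 × 60 = 47.640″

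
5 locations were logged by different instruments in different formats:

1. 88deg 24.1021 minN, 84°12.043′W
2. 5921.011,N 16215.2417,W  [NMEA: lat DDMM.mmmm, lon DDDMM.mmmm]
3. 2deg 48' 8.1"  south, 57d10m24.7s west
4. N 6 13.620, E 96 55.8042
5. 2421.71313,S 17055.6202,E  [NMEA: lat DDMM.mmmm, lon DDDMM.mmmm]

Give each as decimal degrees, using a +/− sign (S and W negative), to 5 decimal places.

Point 1:
  Latitude: 24.1021′ = 0.401702°; total 88.401702
  N → positive
  Longitude: 12.043′ = 0.200717°; total 84.200717
  hemisphere W, so the sign is −
Point 2:
  Lat: degrees = first 2 digits = 59, minutes = 21.011; 59 + 21.011/60 = 59.350183
  N → positive
  Longitude: degrees = first 3 digits = 162, minutes = 15.2417; 162 + 15.2417/60 = 162.254028
  hemisphere W, so the sign is −
Point 3:
  Lat: 2° + 48/60 + 8.1/3600 = 2 + 0.800000 + 0.002250 = 2.802250
  S ⇒ negate
  Longitude: 10′ + 24.7″ = 10.41167′; 57 + 10.41167/60 = 57.173528
  hemisphere W, so the sign is −
Point 4:
  Lat: 13.62′ = 0.227000°; total 6.227000
  N ⇒ keep positive
  Lon: 96 + 55.8042/60 = 96.930070
  E ⇒ keep positive
Point 5:
  Latitude: degrees = first 2 digits = 24, minutes = 21.71313; 24 + 21.71313/60 = 24.361886
  hemisphere S, so the sign is −
  λ: split at 3 digits → 170° and 55.6202′; 170 + 55.6202/60 = 170.927003
  E ⇒ keep positive

1. 88.40170, -84.20072
2. 59.35018, -162.25403
3. -2.80225, -57.17353
4. 6.22700, 96.93007
5. -24.36189, 170.92700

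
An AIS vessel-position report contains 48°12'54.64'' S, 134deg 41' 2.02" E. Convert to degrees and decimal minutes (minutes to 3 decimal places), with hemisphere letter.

φ: seconds/60 = 0.91067; minutes = 12 + 0.91067 = 12.91067
λ: 41 + 2.02/60 = 41.03367′

48° 12.911′ S, 134° 41.034′ E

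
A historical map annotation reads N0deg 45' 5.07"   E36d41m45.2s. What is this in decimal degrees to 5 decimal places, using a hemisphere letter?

0.75141° N, 36.69589° E

φ: 0 + 45/60 + 5.07/3600 = 0.751408
λ: 36 + 41/60 + 45.2/3600 = 36.695889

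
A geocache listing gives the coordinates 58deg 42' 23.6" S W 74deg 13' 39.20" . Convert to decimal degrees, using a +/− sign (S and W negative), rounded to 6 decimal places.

Lat: 58 + 42/60 + 23.6/3600 = 58.7065556
S → negative
Lon: 74° + 13/60 + 39.2/3600 = 74 + 0.216667 + 0.010889 = 74.2275556
hemisphere W, so the sign is −

-58.706556, -74.227556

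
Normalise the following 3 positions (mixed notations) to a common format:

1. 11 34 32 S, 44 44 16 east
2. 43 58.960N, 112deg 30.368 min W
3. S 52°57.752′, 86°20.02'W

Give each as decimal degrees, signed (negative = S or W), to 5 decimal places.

1. -11.57556, 44.73778
2. 43.98267, -112.50613
3. -52.96253, -86.33367

Point 1:
  Lat: 34′ + 32″ = 34.53333′; 11 + 34.53333/60 = 11.575556
  S → negative
  Longitude: 44 + 44/60 + 16/3600 = 44.737778
  E ⇒ keep positive
Point 2:
  Latitude: 43 + 58.96/60 = 43.982667
  N ⇒ keep positive
  Lon: 112 + 30.368/60 = 112.506133
  W → negative
Point 3:
  Latitude: 57.752′ = 0.962533°; total 52.962533
  S → negative
  Longitude: 20.02′ = 0.333667°; total 86.333667
  W → negative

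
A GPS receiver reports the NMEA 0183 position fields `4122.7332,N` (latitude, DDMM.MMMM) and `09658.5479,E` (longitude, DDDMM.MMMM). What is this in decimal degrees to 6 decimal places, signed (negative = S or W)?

Lat: split at 2 digits → 41° and 22.7332′; 41 + 22.7332/60 = 41.3788867
N → positive
Lon: split at 3 digits → 096° and 58.5479′; 96 + 58.5479/60 = 96.9757983
E → positive

41.378887, 96.975798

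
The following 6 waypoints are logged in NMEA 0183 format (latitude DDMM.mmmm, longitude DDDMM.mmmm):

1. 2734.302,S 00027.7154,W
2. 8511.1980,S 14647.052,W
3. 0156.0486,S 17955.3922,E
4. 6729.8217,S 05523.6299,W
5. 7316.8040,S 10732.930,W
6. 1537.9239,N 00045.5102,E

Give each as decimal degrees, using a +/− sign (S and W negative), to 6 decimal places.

Point 1:
  Latitude: split at 2 digits → 27° and 34.302′; 27 + 34.302/60 = 27.5717000
  S ⇒ negate
  λ: degrees = first 3 digits = 0, minutes = 27.7154; 0 + 27.7154/60 = 0.4619233
  W ⇒ negate
Point 2:
  φ: split at 2 digits → 85° and 11.198′; 85 + 11.198/60 = 85.1866333
  S ⇒ negate
  λ: split at 3 digits → 146° and 47.052′; 146 + 47.052/60 = 146.7842000
  hemisphere W, so the sign is −
Point 3:
  Lat: degrees = first 2 digits = 1, minutes = 56.0486; 1 + 56.0486/60 = 1.9341433
  S → negative
  Longitude: split at 3 digits → 179° and 55.3922′; 179 + 55.3922/60 = 179.9232033
  E → positive
Point 4:
  φ: degrees = first 2 digits = 67, minutes = 29.8217; 67 + 29.8217/60 = 67.4970283
  S ⇒ negate
  Lon: degrees = first 3 digits = 55, minutes = 23.6299; 55 + 23.6299/60 = 55.3938317
  W → negative
Point 5:
  Lat: degrees = first 2 digits = 73, minutes = 16.804; 73 + 16.804/60 = 73.2800667
  S ⇒ negate
  Lon: degrees = first 3 digits = 107, minutes = 32.93; 107 + 32.93/60 = 107.5488333
  W → negative
Point 6:
  φ: degrees = first 2 digits = 15, minutes = 37.9239; 15 + 37.9239/60 = 15.6320650
  N → positive
  λ: degrees = first 3 digits = 0, minutes = 45.5102; 0 + 45.5102/60 = 0.7585033
  E ⇒ keep positive

1. -27.571700, -0.461923
2. -85.186633, -146.784200
3. -1.934143, 179.923203
4. -67.497028, -55.393832
5. -73.280067, -107.548833
6. 15.632065, 0.758503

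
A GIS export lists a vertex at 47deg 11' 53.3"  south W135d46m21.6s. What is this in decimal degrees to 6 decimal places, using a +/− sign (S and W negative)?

-47.198139, -135.772667

Lat: 47 + 11/60 + 53.3/3600 = 47.1981389
S → negative
λ: 135 + 46/60 + 21.6/3600 = 135.7726667
hemisphere W, so the sign is −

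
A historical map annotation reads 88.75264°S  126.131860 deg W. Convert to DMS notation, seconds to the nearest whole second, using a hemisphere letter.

Latitude: 0.752640 × 60 = 45.15840′ → 45′, remainder × 60 = 9.50″
Lon: 0.131860° → 7.91160′; 0.91160 × 60 = 54.70″

88°45′10″ S, 126°07′55″ W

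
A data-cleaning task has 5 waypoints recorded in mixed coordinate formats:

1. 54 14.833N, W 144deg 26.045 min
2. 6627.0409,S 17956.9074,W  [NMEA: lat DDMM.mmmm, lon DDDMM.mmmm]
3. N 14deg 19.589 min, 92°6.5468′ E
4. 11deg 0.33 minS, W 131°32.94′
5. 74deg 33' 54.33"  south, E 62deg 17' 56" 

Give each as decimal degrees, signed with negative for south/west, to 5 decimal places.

Point 1:
  Latitude: 14.833′ = 0.247217°; total 54.247217
  N → positive
  Lon: 26.045′ = 0.434083°; total 144.434083
  W ⇒ negate
Point 2:
  Lat: degrees = first 2 digits = 66, minutes = 27.0409; 66 + 27.0409/60 = 66.450682
  S → negative
  Longitude: degrees = first 3 digits = 179, minutes = 56.9074; 179 + 56.9074/60 = 179.948457
  W → negative
Point 3:
  Lat: 19.589′ = 0.326483°; total 14.326483
  N → positive
  Longitude: 6.5468′ = 0.109113°; total 92.109113
  E → positive
Point 4:
  φ: 0.33′ = 0.005500°; total 11.005500
  hemisphere S, so the sign is −
  Longitude: 32.94′ = 0.549000°; total 131.549000
  W → negative
Point 5:
  φ: 33′ + 54.33″ = 33.90550′; 74 + 33.90550/60 = 74.565092
  S ⇒ negate
  λ: 17′ + 56″ = 17.93333′; 62 + 17.93333/60 = 62.298889
  E ⇒ keep positive

1. 54.24722, -144.43408
2. -66.45068, -179.94846
3. 14.32648, 92.10911
4. -11.00550, -131.54900
5. -74.56509, 62.29889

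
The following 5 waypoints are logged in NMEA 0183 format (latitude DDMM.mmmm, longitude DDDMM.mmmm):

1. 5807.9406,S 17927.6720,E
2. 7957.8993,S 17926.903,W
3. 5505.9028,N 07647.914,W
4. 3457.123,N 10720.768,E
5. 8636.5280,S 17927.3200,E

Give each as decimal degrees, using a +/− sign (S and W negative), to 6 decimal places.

1. -58.132343, 179.461200
2. -79.964988, -179.448383
3. 55.098380, -76.798567
4. 34.952050, 107.346133
5. -86.608800, 179.455333

Point 1:
  Latitude: degrees = first 2 digits = 58, minutes = 7.9406; 58 + 7.9406/60 = 58.1323433
  S → negative
  λ: degrees = first 3 digits = 179, minutes = 27.672; 179 + 27.672/60 = 179.4612000
  E → positive
Point 2:
  φ: split at 2 digits → 79° and 57.8993′; 79 + 57.8993/60 = 79.9649883
  hemisphere S, so the sign is −
  Longitude: split at 3 digits → 179° and 26.903′; 179 + 26.903/60 = 179.4483833
  W ⇒ negate
Point 3:
  Latitude: degrees = first 2 digits = 55, minutes = 5.9028; 55 + 5.9028/60 = 55.0983800
  N ⇒ keep positive
  λ: split at 3 digits → 076° and 47.914′; 76 + 47.914/60 = 76.7985667
  W ⇒ negate
Point 4:
  Latitude: split at 2 digits → 34° and 57.123′; 34 + 57.123/60 = 34.9520500
  N ⇒ keep positive
  λ: split at 3 digits → 107° and 20.768′; 107 + 20.768/60 = 107.3461333
  E ⇒ keep positive
Point 5:
  Lat: split at 2 digits → 86° and 36.528′; 86 + 36.528/60 = 86.6088000
  hemisphere S, so the sign is −
  λ: split at 3 digits → 179° and 27.32′; 179 + 27.32/60 = 179.4553333
  E ⇒ keep positive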